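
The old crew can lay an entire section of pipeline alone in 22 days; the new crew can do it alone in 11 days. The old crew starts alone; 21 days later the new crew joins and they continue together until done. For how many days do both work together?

In 21 days the old crew does 21/22 of the job, leaving 1/22.
The old crew and the new crew together work at 3/22 per day, so finishing takes 1/22 ÷ 3/22 = 1/3 days.

1/3 days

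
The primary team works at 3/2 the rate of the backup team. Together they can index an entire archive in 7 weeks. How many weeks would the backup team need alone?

35/2 weeks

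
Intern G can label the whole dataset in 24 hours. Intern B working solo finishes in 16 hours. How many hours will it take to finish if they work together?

48/5 hours

Combined rate: 1/24 + 1/16 = (2 + 3)/48 = 5/48 per hour.
Time = 1 ÷ (5/48) = 48/5 hours.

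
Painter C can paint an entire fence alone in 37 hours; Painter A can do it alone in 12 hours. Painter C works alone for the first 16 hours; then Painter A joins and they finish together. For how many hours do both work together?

In 16 hours Painter C does 16/37 of the job, leaving 21/37.
Painter C and Painter A together work at 49/444 per hour, so finishing takes 21/37 ÷ 49/444 = 36/7 hours.

36/7 hours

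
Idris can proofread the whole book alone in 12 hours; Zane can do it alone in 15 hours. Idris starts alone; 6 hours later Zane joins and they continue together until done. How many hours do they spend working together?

In 6 hours Idris does 6/12 = 1/2 of the job, leaving 1/2.
Idris and Zane together work at 3/20 per hour, so finishing takes 1/2 ÷ 3/20 = 10/3 hours.

10/3 hours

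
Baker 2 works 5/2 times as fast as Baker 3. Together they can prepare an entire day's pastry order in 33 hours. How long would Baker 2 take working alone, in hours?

Let Baker 3's rate be r; then Baker 2's rate is (5/2)r, so together (5/2 + 1)r = (7/2)r = 1/33.
Thus r = 2/231 per hour.
Baker 3 alone: 231/2 hours; Baker 2 alone: 231/5 hours.

231/5 hours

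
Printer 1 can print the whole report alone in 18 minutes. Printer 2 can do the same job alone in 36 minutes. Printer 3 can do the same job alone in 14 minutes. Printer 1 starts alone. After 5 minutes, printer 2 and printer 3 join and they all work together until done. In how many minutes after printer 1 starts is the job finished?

29/3 minutes

In the first 5 minutes printer 1 alone does 5/18 of the job, leaving 13/18.
Once everyone is working, combined rate: 1/18 + 1/36 + 1/14 = (14 + 7 + 18)/252 = 39/252 = 13/84 per minute.
Remaining 13/18 at 13/84 per minute takes 14/3 minutes.
Total from the start = 5 + 14/3 = 29/3 minutes.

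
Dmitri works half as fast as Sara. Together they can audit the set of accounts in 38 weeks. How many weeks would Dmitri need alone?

Let Sara's rate be r; then Dmitri's rate is (1/2)r, so together (1/2 + 1)r = (3/2)r = 1/38.
Thus r = 1/57 per week.
Sara alone: 57 weeks; Dmitri alone: 114 weeks.

114 weeks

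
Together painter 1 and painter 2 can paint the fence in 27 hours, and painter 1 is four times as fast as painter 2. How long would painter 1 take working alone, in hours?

Let painter 2's rate be r; then painter 1's rate is 4r, so together (4 + 1)r = 5r = 1/27.
Thus r = 1/135 per hour.
Painter 2 alone: 135 hours; painter 1 alone: 135/4 hours.

135/4 hours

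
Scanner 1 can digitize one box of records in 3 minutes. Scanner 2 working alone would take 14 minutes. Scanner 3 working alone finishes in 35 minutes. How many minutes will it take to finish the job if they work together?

Combined rate: 1/3 + 1/14 + 1/35 = (70 + 15 + 6)/210 = 91/210 = 13/30 per minute.
Time = 1 ÷ (13/30) = 30/13 minutes.

30/13 minutes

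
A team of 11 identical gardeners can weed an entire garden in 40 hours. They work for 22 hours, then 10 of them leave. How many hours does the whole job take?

One gardener does 1/440 of the job per hour.
After 22 hours with 11 gardeners, 11/20 is done (9/20 left).
With 1 gardener the rate is 1/440, so the rest takes 9/20 ÷ 1/440 = 198 hours.
Total = 22 + 198 = 220 hours.

220 hours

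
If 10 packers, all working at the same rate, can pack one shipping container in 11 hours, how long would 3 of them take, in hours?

110/3 hours

Total work is 10·11 = 110 packer-hours.
With 3 packers: 110/3 hours.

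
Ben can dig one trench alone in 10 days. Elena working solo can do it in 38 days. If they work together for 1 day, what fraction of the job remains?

83/95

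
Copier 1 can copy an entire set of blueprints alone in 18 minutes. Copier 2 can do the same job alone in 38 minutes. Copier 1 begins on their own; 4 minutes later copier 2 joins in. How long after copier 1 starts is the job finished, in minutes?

In the first 4 minutes copier 1 alone does 4/18 = 2/9 of the job, leaving 7/9.
Once everyone is working, combined rate: 1/18 + 1/38 = (19 + 9)/342 = 28/342 = 14/171 per minute.
Remaining 7/9 at 14/171 per minute takes 19/2 minutes.
Total from the start = 4 + 19/2 = 27/2 minutes.

27/2 minutes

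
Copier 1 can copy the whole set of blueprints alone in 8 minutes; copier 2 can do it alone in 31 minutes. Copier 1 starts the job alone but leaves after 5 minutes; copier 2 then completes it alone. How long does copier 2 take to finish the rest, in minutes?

In 5 minutes copier 1 does 5/8 of the job, leaving 3/8.
Copier 2 works at 1/31 per minute, so finishing takes 3/8 ÷ 1/31 = 93/8 minutes.

93/8 minutes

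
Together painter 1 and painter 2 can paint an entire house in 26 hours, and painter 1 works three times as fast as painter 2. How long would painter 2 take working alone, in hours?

Let painter 2's rate be r; then painter 1's rate is 3r, so together (3 + 1)r = 4r = 1/26.
Thus r = 1/104 per hour.
Painter 2 alone: 104 hours; painter 1 alone: 104/3 hours.

104 hours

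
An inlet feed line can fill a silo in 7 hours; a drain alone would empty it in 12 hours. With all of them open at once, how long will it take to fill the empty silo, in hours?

Net rate = 1/7 − 1/12 = (12 − 7)/84 = 5/84 per hour.
Filling time = 1 ÷ (5/84) = 84/5 hours.

84/5 hours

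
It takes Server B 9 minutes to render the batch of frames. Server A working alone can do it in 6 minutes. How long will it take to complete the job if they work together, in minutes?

Combined rate: 1/9 + 1/6 = (2 + 3)/18 = 5/18 per minute.
Time = 1 ÷ (5/18) = 18/5 minutes.

18/5 minutes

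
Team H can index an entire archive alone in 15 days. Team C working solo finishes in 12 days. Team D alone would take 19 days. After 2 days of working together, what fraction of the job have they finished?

77/190

Combined rate: 1/15 + 1/12 + 1/19 = (76 + 95 + 60)/1140 = 231/1140 = 77/380 per day.
In 2 days they complete 2·77/380 = 77/190 of the job.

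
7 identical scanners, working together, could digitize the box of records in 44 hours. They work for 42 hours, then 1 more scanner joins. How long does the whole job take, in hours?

175/4 hours

One scanner does 1/308 of the job per hour.
After 42 hours with 7 scanners, 21/22 is done (1/22 left).
With 8 scanners the rate is 8/308 = 2/77, so the rest takes 1/22 ÷ 2/77 = 7/4 hours.
Total = 42 + 7/4 = 175/4 hours.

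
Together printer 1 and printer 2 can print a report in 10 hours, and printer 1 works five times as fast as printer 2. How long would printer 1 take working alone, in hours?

Let printer 2's rate be r; then printer 1's rate is 5r, so together (5 + 1)r = 6r = 1/10.
Thus r = 1/60 per hour.
Printer 2 alone: 60 hours; printer 1 alone: 12 hours.

12 hours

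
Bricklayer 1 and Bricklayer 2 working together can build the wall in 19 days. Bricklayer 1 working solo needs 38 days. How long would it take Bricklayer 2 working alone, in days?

Combined rate is 1/19 per day.
Known contribution: 1/38 per day.
So Bricklayer 2's rate is 1/19 − 1/38 = 1/38, meaning 38 days alone.

38 days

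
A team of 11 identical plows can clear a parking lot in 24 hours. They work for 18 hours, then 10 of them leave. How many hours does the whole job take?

84 hours

One plow does 1/264 of the job per hour.
After 18 hours with 11 plows, 3/4 is done (1/4 left).
With 1 plow the rate is 1/264, so the rest takes 1/4 ÷ 1/264 = 66 hours.
Total = 18 + 66 = 84 hours.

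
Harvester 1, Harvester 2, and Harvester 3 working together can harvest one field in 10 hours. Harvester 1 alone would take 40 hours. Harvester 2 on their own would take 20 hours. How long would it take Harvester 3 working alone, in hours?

Combined rate is 1/10 per hour.
Known contribution: 1/40 + 1/20 = (1 + 2)/40 = 3/40 per hour.
So Harvester 3's rate is 1/10 − 3/40 = 1/40, meaning 40 hours alone.

40 hours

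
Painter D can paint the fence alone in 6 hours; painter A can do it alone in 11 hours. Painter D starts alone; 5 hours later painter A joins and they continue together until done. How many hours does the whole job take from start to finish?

In 5 hours painter D does 5/6 of the job, leaving 1/6.
Painter D and painter A together work at 17/66 per hour, so finishing takes 1/6 ÷ 17/66 = 11/17 hours.
Total time = 5 + 11/17 = 96/17 hours.

96/17 hours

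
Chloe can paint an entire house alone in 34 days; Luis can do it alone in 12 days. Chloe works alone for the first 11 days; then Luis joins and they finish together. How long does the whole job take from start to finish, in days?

17 days

In 11 days Chloe does 11/34 of the job, leaving 23/34.
Chloe and Luis together work at 23/204 per day, so finishing takes 23/34 ÷ 23/204 = 6 days.
Total time = 11 + 6 = 17 days.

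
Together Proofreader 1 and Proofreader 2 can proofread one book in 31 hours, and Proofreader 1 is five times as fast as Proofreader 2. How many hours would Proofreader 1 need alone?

186/5 hours

Let Proofreader 2's rate be r; then Proofreader 1's rate is 5r, so together (5 + 1)r = 6r = 1/31.
Thus r = 1/186 per hour.
Proofreader 2 alone: 186 hours; Proofreader 1 alone: 186/5 hours.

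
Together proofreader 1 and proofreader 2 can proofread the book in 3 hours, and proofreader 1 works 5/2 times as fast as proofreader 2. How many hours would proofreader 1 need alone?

Let proofreader 2's rate be r; then proofreader 1's rate is (5/2)r, so together (5/2 + 1)r = (7/2)r = 1/3.
Thus r = 2/21 per hour.
Proofreader 2 alone: 21/2 hours; proofreader 1 alone: 21/5 hours.

21/5 hours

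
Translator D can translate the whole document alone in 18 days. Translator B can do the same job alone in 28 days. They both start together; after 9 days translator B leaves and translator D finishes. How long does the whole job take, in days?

171/14 days

In the first 9 days the combined rate is 23/252, so 23/28 of the job is done, leaving 5/28.
After translator B leaves the rate is 1/18 per day; the remaining 5/28 takes 45/14 days.
Total = 9 + 45/14 = 171/14 days.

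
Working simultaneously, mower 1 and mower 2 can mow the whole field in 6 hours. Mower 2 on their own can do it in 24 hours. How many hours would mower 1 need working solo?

8 hours

Combined rate is 1/6 per hour.
Known contribution: 1/24 per hour.
So mower 1's rate is 1/6 − 1/24 = 1/8, meaning 8 hours alone.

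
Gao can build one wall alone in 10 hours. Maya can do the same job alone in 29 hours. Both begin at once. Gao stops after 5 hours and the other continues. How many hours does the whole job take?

In the first 5 hours the combined rate is 39/290, so 39/58 of the job is done, leaving 19/58.
After Gao leaves the rate is 1/29 per hour; the remaining 19/58 takes 19/2 hours.
Total = 5 + 19/2 = 29/2 hours.

29/2 hours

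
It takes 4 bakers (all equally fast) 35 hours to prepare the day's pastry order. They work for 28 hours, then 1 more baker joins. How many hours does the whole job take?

168/5 hours

One baker does 1/140 of the job per hour.
After 28 hours with 4 bakers, 4/5 is done (1/5 left).
With 5 bakers the rate is 5/140 = 1/28, so the rest takes 1/5 ÷ 1/28 = 28/5 hours.
Total = 28 + 28/5 = 168/5 hours.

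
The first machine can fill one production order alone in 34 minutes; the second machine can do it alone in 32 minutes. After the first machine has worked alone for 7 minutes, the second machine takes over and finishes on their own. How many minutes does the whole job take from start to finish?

551/17 minutes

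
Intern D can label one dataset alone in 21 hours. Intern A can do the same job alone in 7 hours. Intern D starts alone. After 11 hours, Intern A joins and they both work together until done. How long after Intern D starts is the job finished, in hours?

In the first 11 hours Intern D alone does 11/21 of the job, leaving 10/21.
Once everyone is working, combined rate: 1/21 + 1/7 = (1 + 3)/21 = 4/21 per hour.
Remaining 10/21 at 4/21 per hour takes 5/2 hours.
Total from the start = 11 + 5/2 = 27/2 hours.

27/2 hours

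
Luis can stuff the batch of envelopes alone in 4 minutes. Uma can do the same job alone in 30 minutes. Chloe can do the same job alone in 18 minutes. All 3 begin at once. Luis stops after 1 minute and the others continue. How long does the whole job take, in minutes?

135/16 minutes

In the first 1 minute the combined rate is 61/180, so 61/180 of the job is done, leaving 119/180.
After Luis leaves the rate is 4/45 per minute; the remaining 119/180 takes 119/16 minutes.
Total = 1 + 119/16 = 135/16 minutes.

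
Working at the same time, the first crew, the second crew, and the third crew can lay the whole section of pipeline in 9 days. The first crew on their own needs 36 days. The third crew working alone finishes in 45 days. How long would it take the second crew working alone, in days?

180/11 days

Combined rate is 1/9 per day.
Known contribution: 1/36 + 1/45 = (5 + 4)/180 = 9/180 = 1/20 per day.
So the second crew's rate is 1/9 − 1/20 = 11/180, meaning 180/11 days alone.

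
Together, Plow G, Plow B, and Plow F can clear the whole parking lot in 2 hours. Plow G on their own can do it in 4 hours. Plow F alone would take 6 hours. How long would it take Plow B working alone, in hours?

12 hours

Combined rate is 1/2 per hour.
Known contribution: 1/4 + 1/6 = (3 + 2)/12 = 5/12 per hour.
So Plow B's rate is 1/2 − 5/12 = 1/12, meaning 12 hours alone.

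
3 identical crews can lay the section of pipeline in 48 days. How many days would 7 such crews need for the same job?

144/7 days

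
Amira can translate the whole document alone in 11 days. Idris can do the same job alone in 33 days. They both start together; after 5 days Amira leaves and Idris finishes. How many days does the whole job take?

18 days

In the first 5 days the combined rate is 4/33, so 20/33 of the job is done, leaving 13/33.
After Amira leaves the rate is 1/33 per day; the remaining 13/33 takes 13 days.
Total = 5 + 13 = 18 days.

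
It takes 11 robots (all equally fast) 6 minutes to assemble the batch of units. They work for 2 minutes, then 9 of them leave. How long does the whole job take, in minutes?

24 minutes

One robot does 1/66 of the job per minute.
After 2 minutes with 11 robots, 1/3 is done (2/3 left).
With 2 robots the rate is 2/66 = 1/33, so the rest takes 2/3 ÷ 1/33 = 22 minutes.
Total = 2 + 22 = 24 minutes.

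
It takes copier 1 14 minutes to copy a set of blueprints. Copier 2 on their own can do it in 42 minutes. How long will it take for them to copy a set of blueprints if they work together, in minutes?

With two workers the combined time is the product over the sum: 14·42/(14+42) = 588/56 = 21/2 minutes.

21/2 minutes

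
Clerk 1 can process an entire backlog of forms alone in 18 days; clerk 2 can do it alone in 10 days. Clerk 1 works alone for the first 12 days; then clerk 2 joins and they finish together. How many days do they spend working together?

In 12 days clerk 1 does 12/18 = 2/3 of the job, leaving 1/3.
Clerk 1 and clerk 2 together work at 7/45 per day, so finishing takes 1/3 ÷ 7/45 = 15/7 days.

15/7 days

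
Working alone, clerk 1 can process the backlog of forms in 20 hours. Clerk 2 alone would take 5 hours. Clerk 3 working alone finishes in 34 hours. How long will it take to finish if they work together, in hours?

68/19 hours

Combined rate: 1/20 + 1/5 + 1/34 = (17 + 68 + 10)/340 = 95/340 = 19/68 per hour.
Time = 1 ÷ (19/68) = 68/19 hours.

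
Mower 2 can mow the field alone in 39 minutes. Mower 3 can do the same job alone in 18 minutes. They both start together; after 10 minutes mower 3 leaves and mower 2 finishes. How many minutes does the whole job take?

52/3 minutes

In the first 10 minutes the combined rate is 19/234, so 95/117 of the job is done, leaving 22/117.
After mower 3 leaves the rate is 1/39 per minute; the remaining 22/117 takes 22/3 minutes.
Total = 10 + 22/3 = 52/3 minutes.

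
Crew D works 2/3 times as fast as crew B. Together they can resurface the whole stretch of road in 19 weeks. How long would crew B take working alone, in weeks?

Let crew B's rate be r; then crew D's rate is (2/3)r, so together (2/3 + 1)r = (5/3)r = 1/19.
Thus r = 3/95 per week.
Crew B alone: 95/3 weeks; crew D alone: 95/2 weeks.

95/3 weeks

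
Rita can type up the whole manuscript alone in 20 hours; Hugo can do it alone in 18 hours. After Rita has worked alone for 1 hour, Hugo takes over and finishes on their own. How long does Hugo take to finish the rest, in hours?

171/10 hours

In 1 hour Rita does 1/20 of the job, leaving 19/20.
Hugo works at 1/18 per hour, so finishing takes 19/20 ÷ 1/18 = 171/10 hours.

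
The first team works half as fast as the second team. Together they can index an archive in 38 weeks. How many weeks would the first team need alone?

Let the second team's rate be r; then the first team's rate is (1/2)r, so together (1/2 + 1)r = (3/2)r = 1/38.
Thus r = 1/57 per week.
The second team alone: 57 weeks; the first team alone: 114 weeks.

114 weeks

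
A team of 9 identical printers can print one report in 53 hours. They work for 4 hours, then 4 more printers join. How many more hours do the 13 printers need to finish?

441/13 hours

One printer does 1/477 of the job per hour.
After 4 hours with 9 printers, 4/53 is done (49/53 left).
With 13 printers the rate is 13/477, so the rest takes 49/53 ÷ 13/477 = 441/13 hours.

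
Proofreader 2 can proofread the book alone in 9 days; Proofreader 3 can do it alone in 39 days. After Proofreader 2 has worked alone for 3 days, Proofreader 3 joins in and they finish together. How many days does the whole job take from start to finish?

63/8 days

In 3 days Proofreader 2 does 3/9 = 1/3 of the job, leaving 2/3.
Proofreader 2 and Proofreader 3 together work at 16/117 per day, so finishing takes 2/3 ÷ 16/117 = 39/8 days.
Total time = 3 + 39/8 = 63/8 days.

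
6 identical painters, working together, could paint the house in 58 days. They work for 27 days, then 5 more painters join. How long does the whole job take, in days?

483/11 days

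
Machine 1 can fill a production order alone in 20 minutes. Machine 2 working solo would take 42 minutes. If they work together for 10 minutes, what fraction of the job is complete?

31/42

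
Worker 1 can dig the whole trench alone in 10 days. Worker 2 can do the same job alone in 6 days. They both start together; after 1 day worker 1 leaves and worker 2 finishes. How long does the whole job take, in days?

In the first 1 day the combined rate is 4/15, so 4/15 of the job is done, leaving 11/15.
After worker 1 leaves the rate is 1/6 per day; the remaining 11/15 takes 22/5 days.
Total = 1 + 22/5 = 27/5 days.

27/5 days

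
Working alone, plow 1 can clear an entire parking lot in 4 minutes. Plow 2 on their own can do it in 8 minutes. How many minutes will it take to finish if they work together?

With two workers the combined time is the product over the sum: 4·8/(4+8) = 32/12 = 8/3 minutes.

8/3 minutes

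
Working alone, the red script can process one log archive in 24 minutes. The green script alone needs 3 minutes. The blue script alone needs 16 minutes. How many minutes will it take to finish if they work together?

Combined rate: 1/24 + 1/3 + 1/16 = (2 + 16 + 3)/48 = 21/48 = 7/16 per minute.
Time = 1 ÷ (7/16) = 16/7 minutes.

16/7 minutes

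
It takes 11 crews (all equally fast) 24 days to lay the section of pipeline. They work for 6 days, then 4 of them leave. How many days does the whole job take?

One crew does 1/264 of the job per day.
After 6 days with 11 crews, 1/4 is done (3/4 left).
With 7 crews the rate is 7/264, so the rest takes 3/4 ÷ 7/264 = 198/7 days.
Total = 6 + 198/7 = 240/7 days.

240/7 days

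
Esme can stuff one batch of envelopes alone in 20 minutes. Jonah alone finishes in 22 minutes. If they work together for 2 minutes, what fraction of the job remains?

89/110

Combined rate: 1/20 + 1/22 = (11 + 10)/220 = 21/220 per minute.
In 2 minutes they complete 2·21/220 = 21/110 of the job.
So 89/110 remains.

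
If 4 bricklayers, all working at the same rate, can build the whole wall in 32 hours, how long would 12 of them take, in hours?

32/3 hours

Total work is 4·32 = 128 bricklayer-hours.
With 12 bricklayers: 128/12 = 32/3 hours.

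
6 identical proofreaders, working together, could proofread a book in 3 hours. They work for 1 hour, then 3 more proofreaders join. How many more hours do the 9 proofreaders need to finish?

One proofreader does 1/18 of the job per hour.
After 1 hour with 6 proofreaders, 1/3 is done (2/3 left).
With 9 proofreaders the rate is 9/18 = 1/2, so the rest takes 2/3 ÷ 1/2 = 4/3 hours.

4/3 hours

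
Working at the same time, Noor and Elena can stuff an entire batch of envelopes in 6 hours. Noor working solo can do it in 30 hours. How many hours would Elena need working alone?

15/2 hours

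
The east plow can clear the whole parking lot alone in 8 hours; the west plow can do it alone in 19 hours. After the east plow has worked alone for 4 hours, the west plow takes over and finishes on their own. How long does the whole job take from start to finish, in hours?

27/2 hours

In 4 hours the east plow does 4/8 = 1/2 of the job, leaving 1/2.
The west plow works at 1/19 per hour, so finishing takes 1/2 ÷ 1/19 = 19/2 hours.
Total time = 4 + 19/2 = 27/2 hours.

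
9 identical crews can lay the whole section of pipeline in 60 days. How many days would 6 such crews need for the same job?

Total work is 9·60 = 540 crew-days.
With 6 crews: 540/6 = 90 days.

90 days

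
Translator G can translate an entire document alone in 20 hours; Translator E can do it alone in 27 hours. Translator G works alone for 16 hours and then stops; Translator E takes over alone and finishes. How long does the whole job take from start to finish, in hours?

In 16 hours Translator G does 16/20 = 4/5 of the job, leaving 1/5.
Translator E works at 1/27 per hour, so finishing takes 1/5 ÷ 1/27 = 27/5 hours.
Total time = 16 + 27/5 = 107/5 hours.

107/5 hours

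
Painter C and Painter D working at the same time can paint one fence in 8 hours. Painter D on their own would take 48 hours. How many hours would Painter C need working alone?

48/5 hours

Combined rate is 1/8 per hour.
Known contribution: 1/48 per hour.
So Painter C's rate is 1/8 − 1/48 = 5/48, meaning 48/5 hours alone.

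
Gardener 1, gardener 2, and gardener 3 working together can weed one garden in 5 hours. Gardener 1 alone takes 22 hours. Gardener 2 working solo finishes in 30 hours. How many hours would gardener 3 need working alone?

Combined rate is 1/5 per hour.
Known contribution: 1/22 + 1/30 = (15 + 11)/330 = 26/330 = 13/165 per hour.
So gardener 3's rate is 1/5 − 13/165 = 4/33, meaning 33/4 hours alone.

33/4 hours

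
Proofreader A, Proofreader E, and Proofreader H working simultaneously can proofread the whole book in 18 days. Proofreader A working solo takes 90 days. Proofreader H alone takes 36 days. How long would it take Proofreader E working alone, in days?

60 days

Combined rate is 1/18 per day.
Known contribution: 1/90 + 1/36 = (2 + 5)/180 = 7/180 per day.
So Proofreader E's rate is 1/18 − 7/180 = 1/60, meaning 60 days alone.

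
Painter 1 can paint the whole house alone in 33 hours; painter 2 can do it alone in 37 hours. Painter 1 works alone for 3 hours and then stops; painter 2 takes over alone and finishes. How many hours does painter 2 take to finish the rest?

370/11 hours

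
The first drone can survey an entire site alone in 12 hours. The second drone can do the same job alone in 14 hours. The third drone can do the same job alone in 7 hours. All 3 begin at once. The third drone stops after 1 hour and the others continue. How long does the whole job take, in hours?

In the first 1 hour the combined rate is 25/84, so 25/84 of the job is done, leaving 59/84.
After the third drone leaves the rate is 13/84 per hour; the remaining 59/84 takes 59/13 hours.
Total = 1 + 59/13 = 72/13 hours.

72/13 hours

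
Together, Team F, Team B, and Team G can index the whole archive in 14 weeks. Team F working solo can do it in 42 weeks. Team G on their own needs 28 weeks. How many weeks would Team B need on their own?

84 weeks

Combined rate is 1/14 per week.
Known contribution: 1/42 + 1/28 = (2 + 3)/84 = 5/84 per week.
So Team B's rate is 1/14 − 5/84 = 1/84, meaning 84 weeks alone.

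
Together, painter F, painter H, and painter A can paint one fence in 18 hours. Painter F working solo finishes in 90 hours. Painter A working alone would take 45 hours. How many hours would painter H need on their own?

45 hours

Combined rate is 1/18 per hour.
Known contribution: 1/90 + 1/45 = (1 + 2)/90 = 3/90 = 1/30 per hour.
So painter H's rate is 1/18 − 1/30 = 1/45, meaning 45 hours alone.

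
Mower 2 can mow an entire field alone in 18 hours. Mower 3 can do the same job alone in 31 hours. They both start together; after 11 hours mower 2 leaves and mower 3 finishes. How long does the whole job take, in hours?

217/18 hours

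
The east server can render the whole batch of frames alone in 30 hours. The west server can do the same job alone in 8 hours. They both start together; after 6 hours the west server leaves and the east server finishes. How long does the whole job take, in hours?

15/2 hours

In the first 6 hours the combined rate is 19/120, so 19/20 of the job is done, leaving 1/20.
After the west server leaves the rate is 1/30 per hour; the remaining 1/20 takes 3/2 hours.
Total = 6 + 3/2 = 15/2 hours.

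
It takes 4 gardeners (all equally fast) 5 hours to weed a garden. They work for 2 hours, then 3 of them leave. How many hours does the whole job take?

14 hours

One gardener does 1/20 of the job per hour.
After 2 hours with 4 gardeners, 2/5 is done (3/5 left).
With 1 gardener the rate is 1/20, so the rest takes 3/5 ÷ 1/20 = 12 hours.
Total = 2 + 12 = 14 hours.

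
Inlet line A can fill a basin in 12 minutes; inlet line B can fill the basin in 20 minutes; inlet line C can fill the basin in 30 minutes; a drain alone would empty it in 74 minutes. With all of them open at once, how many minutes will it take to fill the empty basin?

Net rate = 1/12 + 1/20 + 1/30 − 1/74 = (185 + 111 + 74 − 30)/2220 = 340/2220 = 17/111 per minute.
Filling time = 1 ÷ (17/111) = 111/17 minutes.

111/17 minutes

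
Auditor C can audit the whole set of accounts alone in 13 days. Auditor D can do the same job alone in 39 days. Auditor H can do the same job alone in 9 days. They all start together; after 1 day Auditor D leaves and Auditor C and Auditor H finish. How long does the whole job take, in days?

In the first 1 day the combined rate is 25/117, so 25/117 of the job is done, leaving 92/117.
After Auditor D leaves the rate is 22/117 per day; the remaining 92/117 takes 46/11 days.
Total = 1 + 46/11 = 57/11 days.

57/11 days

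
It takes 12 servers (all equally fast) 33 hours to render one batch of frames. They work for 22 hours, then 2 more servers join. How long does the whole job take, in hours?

One server does 1/396 of the job per hour.
After 22 hours with 12 servers, 2/3 is done (1/3 left).
With 14 servers the rate is 14/396 = 7/198, so the rest takes 1/3 ÷ 7/198 = 66/7 hours.
Total = 22 + 66/7 = 220/7 hours.

220/7 hours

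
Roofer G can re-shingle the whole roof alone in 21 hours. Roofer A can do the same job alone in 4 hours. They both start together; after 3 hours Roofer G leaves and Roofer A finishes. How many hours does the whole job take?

24/7 hours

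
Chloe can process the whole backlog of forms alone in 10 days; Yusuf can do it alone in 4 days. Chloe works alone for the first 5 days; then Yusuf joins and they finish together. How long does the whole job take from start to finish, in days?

45/7 days

In 5 days Chloe does 5/10 = 1/2 of the job, leaving 1/2.
Chloe and Yusuf together work at 7/20 per day, so finishing takes 1/2 ÷ 7/20 = 10/7 days.
Total time = 5 + 10/7 = 45/7 days.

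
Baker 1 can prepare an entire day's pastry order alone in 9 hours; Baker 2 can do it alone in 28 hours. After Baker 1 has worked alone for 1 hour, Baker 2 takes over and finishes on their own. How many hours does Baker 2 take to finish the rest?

224/9 hours

In 1 hour Baker 1 does 1/9 of the job, leaving 8/9.
Baker 2 works at 1/28 per hour, so finishing takes 8/9 ÷ 1/28 = 224/9 hours.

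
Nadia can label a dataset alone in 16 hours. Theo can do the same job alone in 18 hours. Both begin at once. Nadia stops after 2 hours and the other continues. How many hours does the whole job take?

In the first 2 hours the combined rate is 17/144, so 17/72 of the job is done, leaving 55/72.
After Nadia leaves the rate is 1/18 per hour; the remaining 55/72 takes 55/4 hours.
Total = 2 + 55/4 = 63/4 hours.

63/4 hours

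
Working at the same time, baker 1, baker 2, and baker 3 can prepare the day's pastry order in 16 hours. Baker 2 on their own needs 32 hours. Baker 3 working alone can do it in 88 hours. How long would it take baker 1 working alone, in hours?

Combined rate is 1/16 per hour.
Known contribution: 1/32 + 1/88 = (11 + 4)/352 = 15/352 per hour.
So baker 1's rate is 1/16 − 15/352 = 7/352, meaning 352/7 hours alone.

352/7 hours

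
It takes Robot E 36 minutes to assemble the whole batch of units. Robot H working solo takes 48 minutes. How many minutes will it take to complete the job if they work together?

144/7 minutes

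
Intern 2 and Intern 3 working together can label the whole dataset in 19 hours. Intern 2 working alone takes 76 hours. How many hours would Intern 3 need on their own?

Combined rate is 1/19 per hour.
Known contribution: 1/76 per hour.
So Intern 3's rate is 1/19 − 1/76 = 3/76, meaning 76/3 hours alone.

76/3 hours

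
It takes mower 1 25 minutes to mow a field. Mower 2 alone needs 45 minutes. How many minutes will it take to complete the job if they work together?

225/14 minutes

Combined rate: 1/25 + 1/45 = (9 + 5)/225 = 14/225 per minute.
Time = 1 ÷ (14/225) = 225/14 minutes.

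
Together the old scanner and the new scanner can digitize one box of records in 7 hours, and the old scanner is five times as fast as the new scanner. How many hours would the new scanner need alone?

42 hours

Let the new scanner's rate be r; then the old scanner's rate is 5r, so together (5 + 1)r = 6r = 1/7.
Thus r = 1/42 per hour.
The new scanner alone: 42 hours; the old scanner alone: 42/5 hours.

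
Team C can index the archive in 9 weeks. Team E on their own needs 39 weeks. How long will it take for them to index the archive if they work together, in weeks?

With two workers the combined time is the product over the sum: 9·39/(9+39) = 351/48 = 117/16 weeks.

117/16 weeks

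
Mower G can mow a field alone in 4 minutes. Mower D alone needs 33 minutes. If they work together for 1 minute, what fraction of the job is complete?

37/132

Combined rate: 1/4 + 1/33 = (33 + 4)/132 = 37/132 per minute.
In 1 minute they complete 1·37/132 = 37/132 of the job.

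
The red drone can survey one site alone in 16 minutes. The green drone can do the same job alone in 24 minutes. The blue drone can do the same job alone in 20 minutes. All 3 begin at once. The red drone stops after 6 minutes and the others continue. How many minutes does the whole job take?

75/11 minutes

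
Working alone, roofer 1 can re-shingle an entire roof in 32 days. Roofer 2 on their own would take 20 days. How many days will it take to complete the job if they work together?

160/13 days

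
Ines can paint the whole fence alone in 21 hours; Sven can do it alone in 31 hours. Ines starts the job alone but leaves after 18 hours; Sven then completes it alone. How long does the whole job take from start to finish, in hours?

In 18 hours Ines does 18/21 = 6/7 of the job, leaving 1/7.
Sven works at 1/31 per hour, so finishing takes 1/7 ÷ 1/31 = 31/7 hours.
Total time = 18 + 31/7 = 157/7 hours.

157/7 hours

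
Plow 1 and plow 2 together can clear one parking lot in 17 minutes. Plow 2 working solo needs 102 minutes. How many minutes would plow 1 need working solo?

Combined rate is 1/17 per minute.
Known contribution: 1/102 per minute.
So plow 1's rate is 1/17 − 1/102 = 5/102, meaning 102/5 minutes alone.

102/5 minutes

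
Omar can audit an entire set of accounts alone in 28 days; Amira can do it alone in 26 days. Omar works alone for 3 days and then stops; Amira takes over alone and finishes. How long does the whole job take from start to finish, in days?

367/14 days

In 3 days Omar does 3/28 of the job, leaving 25/28.
Amira works at 1/26 per day, so finishing takes 25/28 ÷ 1/26 = 325/14 days.
Total time = 3 + 325/14 = 367/14 days.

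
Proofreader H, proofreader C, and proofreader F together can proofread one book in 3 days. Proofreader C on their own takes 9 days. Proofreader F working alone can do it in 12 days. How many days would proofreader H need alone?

36/5 days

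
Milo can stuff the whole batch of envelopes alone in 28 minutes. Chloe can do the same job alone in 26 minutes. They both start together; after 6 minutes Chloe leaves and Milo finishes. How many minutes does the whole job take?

280/13 minutes

In the first 6 minutes the combined rate is 27/364, so 81/182 of the job is done, leaving 101/182.
After Chloe leaves the rate is 1/28 per minute; the remaining 101/182 takes 202/13 minutes.
Total = 6 + 202/13 = 280/13 minutes.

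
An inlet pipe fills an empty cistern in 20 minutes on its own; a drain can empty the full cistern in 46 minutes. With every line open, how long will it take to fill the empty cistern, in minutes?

460/13 minutes

Net rate = 1/20 − 1/46 = (23 − 10)/460 = 13/460 per minute.
Filling time = 1 ÷ (13/460) = 460/13 minutes.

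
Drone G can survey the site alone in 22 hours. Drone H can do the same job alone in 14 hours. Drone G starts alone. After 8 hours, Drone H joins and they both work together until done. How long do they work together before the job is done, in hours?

In the first 8 hours Drone G alone does 8/22 = 4/11 of the job, leaving 7/11.
Once everyone is working, combined rate: 1/22 + 1/14 = (7 + 11)/154 = 18/154 = 9/77 per hour.
Remaining 7/11 at 9/77 per hour takes 49/9 hours.

49/9 hours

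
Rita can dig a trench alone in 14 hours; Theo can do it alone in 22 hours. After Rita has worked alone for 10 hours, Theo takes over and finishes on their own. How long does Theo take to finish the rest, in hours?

44/7 hours

In 10 hours Rita does 10/14 = 5/7 of the job, leaving 2/7.
Theo works at 1/22 per hour, so finishing takes 2/7 ÷ 1/22 = 44/7 hours.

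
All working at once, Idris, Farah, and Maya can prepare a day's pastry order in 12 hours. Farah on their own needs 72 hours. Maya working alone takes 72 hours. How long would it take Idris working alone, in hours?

18 hours

Combined rate is 1/12 per hour.
Known contribution: 1/72 + 1/72 = (1 + 1)/72 = 2/72 = 1/36 per hour.
So Idris's rate is 1/12 − 1/36 = 1/18, meaning 18 hours alone.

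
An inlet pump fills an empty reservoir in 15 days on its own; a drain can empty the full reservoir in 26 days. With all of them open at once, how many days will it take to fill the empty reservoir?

Net rate = 1/15 − 1/26 = (26 − 15)/390 = 11/390 per day.
Filling time = 1 ÷ (11/390) = 390/11 days.

390/11 days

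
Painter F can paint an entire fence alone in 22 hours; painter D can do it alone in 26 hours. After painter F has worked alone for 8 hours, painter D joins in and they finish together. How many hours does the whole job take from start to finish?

187/12 hours

In 8 hours painter F does 8/22 = 4/11 of the job, leaving 7/11.
Painter F and painter D together work at 12/143 per hour, so finishing takes 7/11 ÷ 12/143 = 91/12 hours.
Total time = 8 + 91/12 = 187/12 hours.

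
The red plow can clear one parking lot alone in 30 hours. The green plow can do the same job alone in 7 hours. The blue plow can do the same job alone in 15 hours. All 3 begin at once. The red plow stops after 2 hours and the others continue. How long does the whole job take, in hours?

In the first 2 hours the combined rate is 17/70, so 17/35 of the job is done, leaving 18/35.
After the red plow leaves the rate is 22/105 per hour; the remaining 18/35 takes 27/11 hours.
Total = 2 + 27/11 = 49/11 hours.

49/11 hours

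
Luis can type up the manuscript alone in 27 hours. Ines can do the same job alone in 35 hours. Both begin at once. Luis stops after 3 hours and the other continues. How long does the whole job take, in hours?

280/9 hours

In the first 3 hours the combined rate is 62/945, so 62/315 of the job is done, leaving 253/315.
After Luis leaves the rate is 1/35 per hour; the remaining 253/315 takes 253/9 hours.
Total = 3 + 253/9 = 280/9 hours.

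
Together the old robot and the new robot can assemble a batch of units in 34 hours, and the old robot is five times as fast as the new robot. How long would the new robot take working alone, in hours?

Let the new robot's rate be r; then the old robot's rate is 5r, so together (5 + 1)r = 6r = 1/34.
Thus r = 1/204 per hour.
The new robot alone: 204 hours; the old robot alone: 204/5 hours.

204 hours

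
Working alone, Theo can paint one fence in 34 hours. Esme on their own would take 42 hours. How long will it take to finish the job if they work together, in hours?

357/19 hours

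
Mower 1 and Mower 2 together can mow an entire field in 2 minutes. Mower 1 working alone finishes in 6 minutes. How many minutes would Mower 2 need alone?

Combined rate is 1/2 per minute.
Known contribution: 1/6 per minute.
So Mower 2's rate is 1/2 − 1/6 = 1/3, meaning 3 minutes alone.

3 minutes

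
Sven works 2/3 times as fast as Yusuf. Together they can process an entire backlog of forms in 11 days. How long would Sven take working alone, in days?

Let Yusuf's rate be r; then Sven's rate is (2/3)r, so together (2/3 + 1)r = (5/3)r = 1/11.
Thus r = 3/55 per day.
Yusuf alone: 55/3 days; Sven alone: 55/2 days.

55/2 days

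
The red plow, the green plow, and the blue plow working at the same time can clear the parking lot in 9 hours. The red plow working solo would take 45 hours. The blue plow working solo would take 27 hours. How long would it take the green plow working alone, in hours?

Combined rate is 1/9 per hour.
Known contribution: 1/45 + 1/27 = (3 + 5)/135 = 8/135 per hour.
So the green plow's rate is 1/9 − 8/135 = 7/135, meaning 135/7 hours alone.

135/7 hours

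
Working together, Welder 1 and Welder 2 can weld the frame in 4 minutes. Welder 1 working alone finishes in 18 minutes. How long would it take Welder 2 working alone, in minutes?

Combined rate is 1/4 per minute.
Known contribution: 1/18 per minute.
So Welder 2's rate is 1/4 − 1/18 = 7/36, meaning 36/7 minutes alone.

36/7 minutes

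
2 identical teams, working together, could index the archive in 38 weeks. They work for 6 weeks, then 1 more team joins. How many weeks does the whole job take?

One team does 1/76 of the job per week.
After 6 weeks with 2 teams, 3/19 is done (16/19 left).
With 3 teams the rate is 3/76, so the rest takes 16/19 ÷ 3/76 = 64/3 weeks.
Total = 6 + 64/3 = 82/3 weeks.

82/3 weeks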